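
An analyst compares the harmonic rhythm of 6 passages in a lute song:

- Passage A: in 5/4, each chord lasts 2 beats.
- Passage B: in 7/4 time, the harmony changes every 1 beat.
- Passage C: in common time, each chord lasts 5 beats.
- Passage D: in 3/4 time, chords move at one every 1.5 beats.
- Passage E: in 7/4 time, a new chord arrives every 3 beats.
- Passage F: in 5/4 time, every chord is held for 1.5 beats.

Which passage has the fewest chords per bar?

Passage C

A: 5 beats/bar ÷ 2 beats/chord = 2.5 chords/bar.
B: 7 beats/bar ÷ 1 beat/chord = 7 chords/bar.
C: 4 beats/bar ÷ 5 beats/chord = 0.8 chords/bar.
D: 3 beats/bar ÷ 1.5 beats/chord = 2 chords/bar.
E: 7 beats/bar ÷ 3 beats/chord = 7/3 chords/bar.
F: 5 beats/bar ÷ 1.5 beats/chord = 10/3 chords/bar.
Slowest is C at 0.8 chords/bar.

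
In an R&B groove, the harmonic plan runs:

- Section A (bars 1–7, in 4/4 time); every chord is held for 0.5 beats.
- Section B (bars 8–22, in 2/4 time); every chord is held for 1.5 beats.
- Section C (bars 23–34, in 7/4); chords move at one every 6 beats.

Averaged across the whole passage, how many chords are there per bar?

45/17 chords per bar

A: 7 bars of 4 beats is 28 beats; at 0.5 beats each that's 56 chords.
B: 15 bars of 2 beats is 30 beats; at 1.5 beats each that's 20 chords.
C: 12 bars of 7 beats is 84 beats; at 6 beats each that's 14 chords.
Overall: 90 chords over 34 bars → 90/34 = 45/17 chords per bar.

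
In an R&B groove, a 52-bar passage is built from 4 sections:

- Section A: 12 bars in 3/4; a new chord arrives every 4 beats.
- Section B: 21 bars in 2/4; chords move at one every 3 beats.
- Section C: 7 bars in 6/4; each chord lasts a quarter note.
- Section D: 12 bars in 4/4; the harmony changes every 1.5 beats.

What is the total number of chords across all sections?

A: 12 bars × 3 beats = 36 beats; 4 beats/chord → 9 chords.
B: 21 bars × 2 beats = 42 beats; 3 beats/chord → 14 chords.
C: 7 bars × 6 beats = 42 beats; 1 beat/chord → 42 chords.
D: 12 bars × 4 beats = 48 beats; 1.5 beats/chord → 32 chords.
Total: 9 + 14 + 42 + 32 = 97.

97 chords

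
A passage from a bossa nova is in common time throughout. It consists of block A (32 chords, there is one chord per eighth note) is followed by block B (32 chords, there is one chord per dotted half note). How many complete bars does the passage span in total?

A: 32 × 0.5 = 16 beats = 4 bars.
B: 32 × 3 = 96 beats = 24 bars.
Total: 4 + 24 = 28 bars.

28 bars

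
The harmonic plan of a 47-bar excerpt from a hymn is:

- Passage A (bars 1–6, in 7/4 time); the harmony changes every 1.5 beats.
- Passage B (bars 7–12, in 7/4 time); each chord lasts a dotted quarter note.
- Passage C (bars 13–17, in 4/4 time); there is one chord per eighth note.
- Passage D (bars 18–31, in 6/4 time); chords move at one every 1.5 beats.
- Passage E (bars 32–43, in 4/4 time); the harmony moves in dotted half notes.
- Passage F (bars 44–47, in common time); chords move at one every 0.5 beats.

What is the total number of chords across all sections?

A: 6 bars × 7 beats = 42 beats; 1.5 beats/chord → 28 chords.
B: 6 bars × 7 beats = 42 beats; 1.5 beats/chord → 28 chords.
C: 5 bars × 4 beats = 20 beats; 0.5 beats/chord → 40 chords.
D: 14 bars × 6 beats = 84 beats; 1.5 beats/chord → 56 chords.
E: 12 bars × 4 beats = 48 beats; 3 beats/chord → 16 chords.
F: 4 bars × 4 beats = 16 beats; 0.5 beats/chord → 32 chords.
Total: 28 + 28 + 40 + 56 + 16 + 32 = 200.

200 chords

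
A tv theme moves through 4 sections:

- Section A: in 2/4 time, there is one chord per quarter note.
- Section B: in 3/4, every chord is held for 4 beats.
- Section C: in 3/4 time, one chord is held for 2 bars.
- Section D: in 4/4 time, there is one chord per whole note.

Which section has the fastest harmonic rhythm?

A: 2/1 = 2 chords/bar.
B: 3/4 = 0.75 chords/bar.
C: 3/6 = 0.5 chords/bar.
D: 4/4 = 1 chord/bar.
Fastest is A at 2 chords/bar.

Section A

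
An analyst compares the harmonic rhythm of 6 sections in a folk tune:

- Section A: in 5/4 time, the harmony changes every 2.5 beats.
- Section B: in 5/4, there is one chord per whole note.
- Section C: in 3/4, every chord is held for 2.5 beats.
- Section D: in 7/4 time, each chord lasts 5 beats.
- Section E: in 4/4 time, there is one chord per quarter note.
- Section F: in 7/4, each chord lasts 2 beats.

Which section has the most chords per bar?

Section E

A: 5/2.5 = 2 chords/bar.
B: 5/4 = 1.25 chords/bar.
C: 3/2.5 = 1.2 chords/bar.
D: 7/5 = 1.4 chords/bar.
E: 4/1 = 4 chords/bar.
F: 7/2 = 3.5 chords/bar.
Fastest is E at 4 chords/bar.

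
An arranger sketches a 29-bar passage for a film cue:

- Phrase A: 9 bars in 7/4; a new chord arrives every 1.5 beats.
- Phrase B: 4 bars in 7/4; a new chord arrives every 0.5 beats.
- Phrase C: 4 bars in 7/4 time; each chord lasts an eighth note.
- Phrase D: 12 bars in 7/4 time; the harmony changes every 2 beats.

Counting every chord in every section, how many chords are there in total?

A: 9·7 = 63 beats, 63/1.5 = 42 chords.
B: 4·7 = 28 beats, 28/0.5 = 56 chords.
C: 4·7 = 28 beats, 28/0.5 = 56 chords.
D: 12·7 = 84 beats, 84/2 = 42 chords.
Total: 42 + 56 + 56 + 42 = 196.

196 chords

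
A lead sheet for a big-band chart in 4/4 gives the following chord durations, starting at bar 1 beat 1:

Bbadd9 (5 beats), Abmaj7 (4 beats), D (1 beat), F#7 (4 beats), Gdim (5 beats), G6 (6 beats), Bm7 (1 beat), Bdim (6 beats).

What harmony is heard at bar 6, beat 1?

G6

Beat 1 of bar 6 is beat (6−1)×4 + 1 = 21 overall.
Running totals: Bbadd9 ends at 5, Abmaj7 ends at 9, D ends at 10, F#7 ends at 14, Gdim ends at 19, G6 ends at 25.
Beat 21 falls within G6.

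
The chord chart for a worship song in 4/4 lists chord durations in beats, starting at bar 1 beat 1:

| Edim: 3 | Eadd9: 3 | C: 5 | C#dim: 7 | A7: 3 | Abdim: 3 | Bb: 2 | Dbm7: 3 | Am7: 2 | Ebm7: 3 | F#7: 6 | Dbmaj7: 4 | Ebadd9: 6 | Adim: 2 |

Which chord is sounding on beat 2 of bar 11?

Beat 2 of bar 11 is beat (11−1)×4 + 2 = 42 overall.
Running totals: Edim ends at 3, Eadd9 ends at 6, C ends at 11, C#dim ends at 18, A7 ends at 21, Abdim ends at 24, Bb ends at 26, Dbm7 ends at 29, Am7 ends at 31, Ebm7 ends at 34, F#7 ends at 40, Dbmaj7 ends at 44.
Beat 42 falls within Dbmaj7.

Dbmaj7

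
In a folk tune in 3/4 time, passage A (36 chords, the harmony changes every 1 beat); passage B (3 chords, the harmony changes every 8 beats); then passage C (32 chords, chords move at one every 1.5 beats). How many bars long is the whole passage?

A: 36 × 1 = 36 beats = 12 bars.
B: 3 × 8 = 24 beats = 8 bars.
C: 32 × 1.5 = 48 beats = 16 bars.
Total: 12 + 8 + 16 = 36 bars.

36 bars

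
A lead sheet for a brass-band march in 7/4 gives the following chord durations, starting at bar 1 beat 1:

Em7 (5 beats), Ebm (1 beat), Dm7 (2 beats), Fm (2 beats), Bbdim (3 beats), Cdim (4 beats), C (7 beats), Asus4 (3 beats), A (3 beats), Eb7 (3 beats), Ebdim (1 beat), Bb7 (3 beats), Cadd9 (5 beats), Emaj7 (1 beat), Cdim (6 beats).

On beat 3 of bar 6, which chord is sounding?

Beat 3 of bar 6 is beat (6−1)×7 + 3 = 38 overall.
Running totals: Em7 ends at 5, Ebm ends at 6, Dm7 ends at 8, Fm ends at 10, Bbdim ends at 13, Cdim ends at 17, C ends at 24, Asus4 ends at 27, A ends at 30, Eb7 ends at 33, Ebdim ends at 34, Bb7 ends at 37, Cadd9 ends at 42.
Beat 38 falls within Cadd9.

Cadd9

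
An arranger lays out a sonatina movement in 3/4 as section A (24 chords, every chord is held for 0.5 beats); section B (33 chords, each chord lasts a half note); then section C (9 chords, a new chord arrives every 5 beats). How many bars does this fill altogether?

41 bars

A: 24 × 0.5 = 12 beats = 4 bars.
B: 33 × 2 = 66 beats = 22 bars.
C: 9 × 5 = 45 beats = 15 bars.
Total: 4 + 22 + 15 = 41 bars.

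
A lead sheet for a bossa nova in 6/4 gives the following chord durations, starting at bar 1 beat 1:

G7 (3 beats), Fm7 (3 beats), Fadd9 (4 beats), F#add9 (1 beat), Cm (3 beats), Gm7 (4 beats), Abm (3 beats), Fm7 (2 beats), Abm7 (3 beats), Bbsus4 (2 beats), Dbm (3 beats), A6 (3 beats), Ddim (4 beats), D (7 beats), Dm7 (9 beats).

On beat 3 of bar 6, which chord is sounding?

Beat 3 of bar 6 is beat (6−1)×6 + 3 = 33 overall.
Running totals: G7 ends at 3, Fm7 ends at 6, Fadd9 ends at 10, F#add9 ends at 11, Cm ends at 14, Gm7 ends at 18, Abm ends at 21, Fm7 ends at 23, Abm7 ends at 26, Bbsus4 ends at 28, Dbm ends at 31, A6 ends at 34.
Beat 33 falls within A6.

A6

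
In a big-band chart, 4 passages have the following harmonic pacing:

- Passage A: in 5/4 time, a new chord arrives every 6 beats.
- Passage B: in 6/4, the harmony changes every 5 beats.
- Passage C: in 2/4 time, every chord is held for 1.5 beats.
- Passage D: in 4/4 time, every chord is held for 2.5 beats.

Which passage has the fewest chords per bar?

Passage A

A: 5 beats/bar ÷ 6 beats/chord = 5/6 chords/bar.
B: 6 beats/bar ÷ 5 beats/chord = 1.2 chords/bar.
C: 2 beats/bar ÷ 1.5 beats/chord = 4/3 chords/bar.
D: 4 beats/bar ÷ 2.5 beats/chord = 1.6 chords/bar.
Slowest is A at 5/6 chords/bar.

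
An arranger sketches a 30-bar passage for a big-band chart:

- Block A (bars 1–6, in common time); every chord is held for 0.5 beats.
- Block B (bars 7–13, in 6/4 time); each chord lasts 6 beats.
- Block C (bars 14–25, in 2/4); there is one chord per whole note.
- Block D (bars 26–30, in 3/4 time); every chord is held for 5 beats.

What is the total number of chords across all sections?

A has 24 beats and chords last 0.5 each, so 48 chords.
B has 42 beats and chords last 6 each, so 7 chords.
C has 24 beats and chords last 4 each, so 6 chords.
D has 15 beats and chords last 5 each, so 3 chords.
Total: 48 + 7 + 6 + 3 = 64.

64 chords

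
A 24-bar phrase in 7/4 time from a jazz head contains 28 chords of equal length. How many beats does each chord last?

6 beats

24 bars × 7 beats/bar = 168 beats total.
168 beats ÷ 28 chords = 6 beats per chord.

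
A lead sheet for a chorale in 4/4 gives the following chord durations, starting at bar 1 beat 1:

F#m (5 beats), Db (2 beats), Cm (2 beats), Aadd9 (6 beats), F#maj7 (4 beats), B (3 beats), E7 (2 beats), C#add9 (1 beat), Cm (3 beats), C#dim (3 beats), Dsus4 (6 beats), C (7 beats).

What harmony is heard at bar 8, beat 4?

Dsus4

Beat 4 of bar 8 is beat (8−1)×4 + 4 = 32 overall.
Running totals: F#m ends at 5, Db ends at 7, Cm ends at 9, Aadd9 ends at 15, F#maj7 ends at 19, B ends at 22, E7 ends at 24, C#add9 ends at 25, Cm ends at 28, C#dim ends at 31, Dsus4 ends at 37.
Beat 32 falls within Dsus4.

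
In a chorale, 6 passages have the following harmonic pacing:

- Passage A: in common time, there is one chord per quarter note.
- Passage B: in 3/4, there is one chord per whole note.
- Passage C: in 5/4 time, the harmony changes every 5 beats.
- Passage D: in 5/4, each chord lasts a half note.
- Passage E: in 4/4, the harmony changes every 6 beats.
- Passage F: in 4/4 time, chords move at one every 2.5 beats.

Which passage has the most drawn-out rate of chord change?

Passage E

A: 4 beats/bar ÷ 1 beat/chord = 4 chords/bar.
B: 3 beats/bar ÷ 4 beats/chord = 0.75 chords/bar.
C: 5 beats/bar ÷ 5 beats/chord = 1 chord/bar.
D: 5 beats/bar ÷ 2 beats/chord = 2.5 chords/bar.
E: 4 beats/bar ÷ 6 beats/chord = 2/3 chords/bar.
F: 4 beats/bar ÷ 2.5 beats/chord = 1.6 chords/bar.
Slowest is E at 2/3 chords/bar.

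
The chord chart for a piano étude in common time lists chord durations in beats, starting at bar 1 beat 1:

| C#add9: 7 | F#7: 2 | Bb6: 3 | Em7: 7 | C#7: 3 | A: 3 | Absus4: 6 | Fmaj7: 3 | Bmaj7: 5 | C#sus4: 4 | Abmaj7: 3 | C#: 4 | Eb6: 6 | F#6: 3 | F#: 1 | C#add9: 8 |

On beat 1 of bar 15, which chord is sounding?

Beat 1 of bar 15 is beat (15−1)×4 + 1 = 57 overall.
Running totals: C#add9 ends at 7, F#7 ends at 9, Bb6 ends at 12, Em7 ends at 19, C#7 ends at 22, A ends at 25, Absus4 ends at 31, Fmaj7 ends at 34, Bmaj7 ends at 39, C#sus4 ends at 43, Abmaj7 ends at 46, C# ends at 50, Eb6 ends at 56, F#6 ends at 59.
Beat 57 falls within F#6.

F#6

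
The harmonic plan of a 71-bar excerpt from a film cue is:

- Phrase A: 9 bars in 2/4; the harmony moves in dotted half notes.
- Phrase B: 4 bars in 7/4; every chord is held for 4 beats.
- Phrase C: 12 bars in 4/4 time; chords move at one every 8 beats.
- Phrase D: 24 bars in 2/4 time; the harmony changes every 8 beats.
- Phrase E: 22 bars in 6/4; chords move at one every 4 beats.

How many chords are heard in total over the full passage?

58 chords

A: 9·2 = 18 beats, 18/3 = 6 chords.
B: 4·7 = 28 beats, 28/4 = 7 chords.
C: 12·4 = 48 beats, 48/8 = 6 chords.
D: 24·2 = 48 beats, 48/8 = 6 chords.
E: 22·6 = 132 beats, 132/4 = 33 chords.
Total: 6 + 7 + 6 + 6 + 33 = 58.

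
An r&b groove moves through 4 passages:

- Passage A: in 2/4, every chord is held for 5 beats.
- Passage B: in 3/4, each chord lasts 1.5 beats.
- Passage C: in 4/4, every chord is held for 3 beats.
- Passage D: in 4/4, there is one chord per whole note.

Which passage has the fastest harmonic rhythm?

Passage B

A: each chord is 5 beats in 2/4, so 0.4 per bar.
B: each chord is 1.5 beats in 3/4, so 2 per bar.
C: each chord is 3 beats in 4/4, so 4/3 per bar.
D: each chord is 4 beats in 4/4, so 1 per bar.
Fastest is B at 2 chords/bar.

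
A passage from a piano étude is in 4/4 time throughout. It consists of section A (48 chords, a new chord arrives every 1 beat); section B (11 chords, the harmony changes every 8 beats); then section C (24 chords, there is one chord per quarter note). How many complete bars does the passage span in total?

A: 48 × 1 = 48 beats = 12 bars.
B: 11 × 8 = 88 beats = 22 bars.
C: 24 × 1 = 24 beats = 6 bars.
Total: 12 + 22 + 6 = 40 bars.

40 bars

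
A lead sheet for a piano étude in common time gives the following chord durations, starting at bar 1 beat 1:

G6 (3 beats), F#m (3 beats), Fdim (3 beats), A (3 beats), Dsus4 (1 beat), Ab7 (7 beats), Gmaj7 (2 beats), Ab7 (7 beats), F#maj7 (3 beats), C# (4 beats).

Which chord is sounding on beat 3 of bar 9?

Beat 3 of bar 9 is beat (9−1)×4 + 3 = 35 overall.
Running totals: G6 ends at 3, F#m ends at 6, Fdim ends at 9, A ends at 12, Dsus4 ends at 13, Ab7 ends at 20, Gmaj7 ends at 22, Ab7 ends at 29, F#maj7 ends at 32, C# ends at 36.
Beat 35 falls within C#.

C#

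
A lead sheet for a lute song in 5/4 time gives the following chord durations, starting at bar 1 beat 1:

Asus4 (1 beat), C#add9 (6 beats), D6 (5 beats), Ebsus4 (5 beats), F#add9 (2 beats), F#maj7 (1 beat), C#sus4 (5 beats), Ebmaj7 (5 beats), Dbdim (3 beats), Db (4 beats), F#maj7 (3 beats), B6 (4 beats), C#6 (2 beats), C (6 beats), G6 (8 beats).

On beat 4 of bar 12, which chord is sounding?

G6

Beat 4 of bar 12 is beat (12−1)×5 + 4 = 59 overall.
Running totals: Asus4 ends at 1, C#add9 ends at 7, D6 ends at 12, Ebsus4 ends at 17, F#add9 ends at 19, F#maj7 ends at 20, C#sus4 ends at 25, Ebmaj7 ends at 30, Dbdim ends at 33, Db ends at 37, F#maj7 ends at 40, B6 ends at 44, C#6 ends at 46, C ends at 52, G6 ends at 60.
Beat 59 falls within G6.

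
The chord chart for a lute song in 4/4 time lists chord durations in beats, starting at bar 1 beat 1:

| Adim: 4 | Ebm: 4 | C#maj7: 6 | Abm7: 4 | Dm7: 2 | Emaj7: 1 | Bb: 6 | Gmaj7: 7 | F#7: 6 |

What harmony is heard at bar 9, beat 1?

Beat 1 of bar 9 is beat (9−1)×4 + 1 = 33 overall.
Running totals: Adim ends at 4, Ebm ends at 8, C#maj7 ends at 14, Abm7 ends at 18, Dm7 ends at 20, Emaj7 ends at 21, Bb ends at 27, Gmaj7 ends at 34.
Beat 33 falls within Gmaj7.

Gmaj7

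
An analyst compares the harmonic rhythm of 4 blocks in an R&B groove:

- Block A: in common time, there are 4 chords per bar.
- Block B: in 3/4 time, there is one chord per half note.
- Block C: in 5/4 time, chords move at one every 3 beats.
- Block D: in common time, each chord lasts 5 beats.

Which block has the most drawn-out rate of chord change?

A: 4/1 = 4 chords/bar.
B: 3/2 = 1.5 chords/bar.
C: 5/3 = 5/3 chords/bar.
D: 4/5 = 0.8 chords/bar.
Slowest is D at 0.8 chords/bar.

Block D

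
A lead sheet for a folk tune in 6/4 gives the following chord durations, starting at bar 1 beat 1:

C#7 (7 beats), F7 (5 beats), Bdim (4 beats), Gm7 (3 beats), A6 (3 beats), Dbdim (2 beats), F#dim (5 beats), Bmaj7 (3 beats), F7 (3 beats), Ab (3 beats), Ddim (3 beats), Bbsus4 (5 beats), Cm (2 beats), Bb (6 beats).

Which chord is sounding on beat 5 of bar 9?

Bb

Beat 5 of bar 9 is beat (9−1)×6 + 5 = 53 overall.
Running totals: C#7 ends at 7, F7 ends at 12, Bdim ends at 16, Gm7 ends at 19, A6 ends at 22, Dbdim ends at 24, F#dim ends at 29, Bmaj7 ends at 32, F7 ends at 35, Ab ends at 38, Ddim ends at 41, Bbsus4 ends at 46, Cm ends at 48, Bb ends at 54.
Beat 53 falls within Bb.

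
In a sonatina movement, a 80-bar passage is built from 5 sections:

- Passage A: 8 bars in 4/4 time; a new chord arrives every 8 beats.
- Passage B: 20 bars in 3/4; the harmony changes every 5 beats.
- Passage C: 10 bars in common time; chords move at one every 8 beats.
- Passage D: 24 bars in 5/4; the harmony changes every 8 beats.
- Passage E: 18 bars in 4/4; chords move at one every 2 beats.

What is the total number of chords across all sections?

A has 32 beats and chords last 8 each, so 4 chords.
B has 60 beats and chords last 5 each, so 12 chords.
C has 40 beats and chords last 8 each, so 5 chords.
D has 120 beats and chords last 8 each, so 15 chords.
E has 72 beats and chords last 2 each, so 36 chords.
Total: 4 + 12 + 5 + 15 + 36 = 72.

72 chords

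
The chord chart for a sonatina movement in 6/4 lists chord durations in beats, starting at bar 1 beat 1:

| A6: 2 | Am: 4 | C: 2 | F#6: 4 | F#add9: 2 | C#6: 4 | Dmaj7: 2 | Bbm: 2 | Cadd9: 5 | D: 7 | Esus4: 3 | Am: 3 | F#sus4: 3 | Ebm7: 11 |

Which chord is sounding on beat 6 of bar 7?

F#sus4

Beat 6 of bar 7 is beat (7−1)×6 + 6 = 42 overall.
Running totals: A6 ends at 2, Am ends at 6, C ends at 8, F#6 ends at 12, F#add9 ends at 14, C#6 ends at 18, Dmaj7 ends at 20, Bbm ends at 22, Cadd9 ends at 27, D ends at 34, Esus4 ends at 37, Am ends at 40, F#sus4 ends at 43.
Beat 42 falls within F#sus4.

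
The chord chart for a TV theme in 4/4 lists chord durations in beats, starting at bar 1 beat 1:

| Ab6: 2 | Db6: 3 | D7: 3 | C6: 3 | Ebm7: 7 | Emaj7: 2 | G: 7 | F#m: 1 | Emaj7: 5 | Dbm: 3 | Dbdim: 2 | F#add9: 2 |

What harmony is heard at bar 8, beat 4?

Emaj7

Beat 4 of bar 8 is beat (8−1)×4 + 4 = 32 overall.
Running totals: Ab6 ends at 2, Db6 ends at 5, D7 ends at 8, C6 ends at 11, Ebm7 ends at 18, Emaj7 ends at 20, G ends at 27, F#m ends at 28, Emaj7 ends at 33.
Beat 32 falls within Emaj7.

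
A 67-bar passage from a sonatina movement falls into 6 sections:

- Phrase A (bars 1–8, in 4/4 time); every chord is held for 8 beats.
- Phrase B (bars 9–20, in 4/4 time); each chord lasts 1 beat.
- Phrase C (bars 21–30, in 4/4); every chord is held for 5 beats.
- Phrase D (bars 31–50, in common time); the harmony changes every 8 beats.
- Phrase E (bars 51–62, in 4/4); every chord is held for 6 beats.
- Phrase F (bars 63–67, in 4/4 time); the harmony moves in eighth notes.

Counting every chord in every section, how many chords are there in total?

118 chords

A: 8 bars × 4 beats = 32 beats; 8 beats/chord → 4 chords.
B: 12 bars × 4 beats = 48 beats; 1 beat/chord → 48 chords.
C: 10 bars × 4 beats = 40 beats; 5 beats/chord → 8 chords.
D: 20 bars × 4 beats = 80 beats; 8 beats/chord → 10 chords.
E: 12 bars × 4 beats = 48 beats; 6 beats/chord → 8 chords.
F: 5 bars × 4 beats = 20 beats; 0.5 beats/chord → 40 chords.
Total: 4 + 48 + 8 + 10 + 8 + 40 = 118.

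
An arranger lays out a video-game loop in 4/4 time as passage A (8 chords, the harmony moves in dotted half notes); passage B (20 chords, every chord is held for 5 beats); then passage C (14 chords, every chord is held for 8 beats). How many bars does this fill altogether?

A: 8 × 3 = 24 beats = 6 bars.
B: 20 × 5 = 100 beats = 25 bars.
C: 14 × 8 = 112 beats = 28 bars.
Total: 6 + 25 + 28 = 59 bars.

59 bars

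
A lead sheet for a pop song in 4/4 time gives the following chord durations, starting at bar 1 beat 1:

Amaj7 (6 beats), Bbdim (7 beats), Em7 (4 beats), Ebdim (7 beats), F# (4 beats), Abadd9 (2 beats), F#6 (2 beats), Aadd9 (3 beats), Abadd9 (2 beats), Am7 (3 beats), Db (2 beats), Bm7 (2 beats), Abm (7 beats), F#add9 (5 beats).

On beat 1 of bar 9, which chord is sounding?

Aadd9

Beat 1 of bar 9 is beat (9−1)×4 + 1 = 33 overall.
Running totals: Amaj7 ends at 6, Bbdim ends at 13, Em7 ends at 17, Ebdim ends at 24, F# ends at 28, Abadd9 ends at 30, F#6 ends at 32, Aadd9 ends at 35.
Beat 33 falls within Aadd9.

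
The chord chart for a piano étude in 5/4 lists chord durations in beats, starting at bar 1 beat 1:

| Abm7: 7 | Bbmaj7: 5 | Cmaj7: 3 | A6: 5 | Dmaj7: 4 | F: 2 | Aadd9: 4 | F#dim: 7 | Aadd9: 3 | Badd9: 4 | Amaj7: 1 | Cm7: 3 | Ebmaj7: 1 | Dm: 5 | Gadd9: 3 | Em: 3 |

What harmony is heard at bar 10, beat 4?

Ebmaj7

Beat 4 of bar 10 is beat (10−1)×5 + 4 = 49 overall.
Running totals: Abm7 ends at 7, Bbmaj7 ends at 12, Cmaj7 ends at 15, A6 ends at 20, Dmaj7 ends at 24, F ends at 26, Aadd9 ends at 30, F#dim ends at 37, Aadd9 ends at 40, Badd9 ends at 44, Amaj7 ends at 45, Cm7 ends at 48, Ebmaj7 ends at 49.
Beat 49 falls within Ebmaj7.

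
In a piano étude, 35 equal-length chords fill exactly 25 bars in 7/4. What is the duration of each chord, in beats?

25 bars × 7 beats/bar = 175 beats total.
175 beats ÷ 35 chords = 5 beats per chord.

5 beats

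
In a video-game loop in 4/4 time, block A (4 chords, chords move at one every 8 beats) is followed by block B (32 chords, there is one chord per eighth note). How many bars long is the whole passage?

12 bars

A: 4 × 8 = 32 beats = 8 bars.
B: 32 × 0.5 = 16 beats = 4 bars.
Total: 8 + 4 = 12 bars.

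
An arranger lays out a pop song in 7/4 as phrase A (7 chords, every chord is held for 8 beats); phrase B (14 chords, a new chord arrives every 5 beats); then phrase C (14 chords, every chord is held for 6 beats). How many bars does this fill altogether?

A: 7 × 8 = 56 beats = 8 bars.
B: 14 × 5 = 70 beats = 10 bars.
C: 14 × 6 = 84 beats = 12 bars.
Total: 8 + 10 + 12 = 30 bars.

30 bars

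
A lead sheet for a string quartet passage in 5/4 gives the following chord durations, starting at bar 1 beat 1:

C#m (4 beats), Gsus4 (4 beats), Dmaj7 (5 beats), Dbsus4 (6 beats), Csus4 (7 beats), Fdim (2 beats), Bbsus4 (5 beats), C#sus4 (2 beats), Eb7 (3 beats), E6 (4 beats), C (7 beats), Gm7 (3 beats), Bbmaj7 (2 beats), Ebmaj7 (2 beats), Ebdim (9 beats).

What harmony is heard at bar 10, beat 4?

Beat 4 of bar 10 is beat (10−1)×5 + 4 = 49 overall.
Running totals: C#m ends at 4, Gsus4 ends at 8, Dmaj7 ends at 13, Dbsus4 ends at 19, Csus4 ends at 26, Fdim ends at 28, Bbsus4 ends at 33, C#sus4 ends at 35, Eb7 ends at 38, E6 ends at 42, C ends at 49.
Beat 49 falls within C.

C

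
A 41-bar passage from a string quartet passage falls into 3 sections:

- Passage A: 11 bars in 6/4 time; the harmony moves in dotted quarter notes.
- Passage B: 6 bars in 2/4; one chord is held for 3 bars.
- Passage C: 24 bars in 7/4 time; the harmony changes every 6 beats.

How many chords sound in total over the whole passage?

A: 11·6 = 66 beats, 66/1.5 = 44 chords.
B: 6·2 = 12 beats, 12/6 = 2 chords.
C: 24·7 = 168 beats, 168/6 = 28 chords.
Total: 44 + 2 + 28 = 74.

74 chords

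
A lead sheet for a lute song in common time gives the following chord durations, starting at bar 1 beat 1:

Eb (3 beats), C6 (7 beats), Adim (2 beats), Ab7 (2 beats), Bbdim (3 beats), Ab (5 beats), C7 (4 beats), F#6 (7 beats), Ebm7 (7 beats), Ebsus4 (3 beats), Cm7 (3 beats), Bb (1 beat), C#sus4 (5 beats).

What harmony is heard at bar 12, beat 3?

Bb

Beat 3 of bar 12 is beat (12−1)×4 + 3 = 47 overall.
Running totals: Eb ends at 3, C6 ends at 10, Adim ends at 12, Ab7 ends at 14, Bbdim ends at 17, Ab ends at 22, C7 ends at 26, F#6 ends at 33, Ebm7 ends at 40, Ebsus4 ends at 43, Cm7 ends at 46, Bb ends at 47.
Beat 47 falls within Bb.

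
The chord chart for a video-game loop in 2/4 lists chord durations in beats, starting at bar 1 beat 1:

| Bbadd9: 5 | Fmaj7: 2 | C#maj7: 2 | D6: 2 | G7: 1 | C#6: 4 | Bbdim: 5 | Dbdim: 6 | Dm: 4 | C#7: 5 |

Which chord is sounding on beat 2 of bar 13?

Beat 2 of bar 13 is beat (13−1)×2 + 2 = 26 overall.
Running totals: Bbadd9 ends at 5, Fmaj7 ends at 7, C#maj7 ends at 9, D6 ends at 11, G7 ends at 12, C#6 ends at 16, Bbdim ends at 21, Dbdim ends at 27.
Beat 26 falls within Dbdim.

Dbdim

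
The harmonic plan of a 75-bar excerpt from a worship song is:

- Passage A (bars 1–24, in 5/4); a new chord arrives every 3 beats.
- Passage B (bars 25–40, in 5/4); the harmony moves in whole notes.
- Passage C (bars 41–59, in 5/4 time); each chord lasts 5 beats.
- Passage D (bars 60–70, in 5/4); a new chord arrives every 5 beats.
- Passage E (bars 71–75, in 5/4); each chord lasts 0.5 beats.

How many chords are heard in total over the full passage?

A has 120 beats and chords last 3 each, so 40 chords.
B has 80 beats and chords last 4 each, so 20 chords.
C has 95 beats and chords last 5 each, so 19 chords.
D has 55 beats and chords last 5 each, so 11 chords.
E has 25 beats and chords last 0.5 each, so 50 chords.
Total: 40 + 20 + 19 + 11 + 50 = 140.

140 chords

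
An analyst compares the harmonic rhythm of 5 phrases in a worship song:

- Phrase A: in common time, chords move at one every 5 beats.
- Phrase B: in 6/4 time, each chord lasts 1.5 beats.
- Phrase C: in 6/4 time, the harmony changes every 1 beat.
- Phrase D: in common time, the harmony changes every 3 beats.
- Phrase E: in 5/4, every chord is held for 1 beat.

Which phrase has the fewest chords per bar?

A: each chord is 5 beats in 4/4, so 0.8 per bar.
B: each chord is 1.5 beats in 6/4, so 4 per bar.
C: each chord is 1 beat in 6/4, so 6 per bar.
D: each chord is 3 beats in 4/4, so 4/3 per bar.
E: each chord is 1 beat in 5/4, so 5 per bar.
Slowest is A at 0.8 chords/bar.

Phrase A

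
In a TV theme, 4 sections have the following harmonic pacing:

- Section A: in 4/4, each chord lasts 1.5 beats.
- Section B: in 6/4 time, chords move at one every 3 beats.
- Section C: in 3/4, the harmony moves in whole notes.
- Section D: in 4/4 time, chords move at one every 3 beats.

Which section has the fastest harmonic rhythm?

A: 4/1.5 = 8/3 chords/bar.
B: 6/3 = 2 chords/bar.
C: 3/4 = 0.75 chords/bar.
D: 4/3 = 4/3 chords/bar.
Fastest is A at 8/3 chords/bar.

Section A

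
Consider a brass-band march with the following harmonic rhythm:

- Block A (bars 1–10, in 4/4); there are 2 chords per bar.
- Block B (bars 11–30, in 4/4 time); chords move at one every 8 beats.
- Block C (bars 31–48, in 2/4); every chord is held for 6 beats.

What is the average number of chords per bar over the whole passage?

0.75 chords per bar

A: 10 × 4 = 40 beats ÷ 2 = 20 chords.
B: 20 × 4 = 80 beats ÷ 8 = 10 chords.
C: 18 × 2 = 36 beats ÷ 6 = 6 chords.
Overall: 36 chords over 48 bars → 36/48 = 0.75 chords per bar.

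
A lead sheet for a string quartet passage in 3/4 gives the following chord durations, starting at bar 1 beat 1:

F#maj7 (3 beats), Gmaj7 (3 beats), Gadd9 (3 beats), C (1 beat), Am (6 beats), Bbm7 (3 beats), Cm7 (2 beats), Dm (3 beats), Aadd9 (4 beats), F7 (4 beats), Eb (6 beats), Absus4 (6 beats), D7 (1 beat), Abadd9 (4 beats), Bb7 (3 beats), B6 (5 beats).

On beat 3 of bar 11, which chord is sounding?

Beat 3 of bar 11 is beat (11−1)×3 + 3 = 33 overall.
Running totals: F#maj7 ends at 3, Gmaj7 ends at 6, Gadd9 ends at 9, C ends at 10, Am ends at 16, Bbm7 ends at 19, Cm7 ends at 21, Dm ends at 24, Aadd9 ends at 28, F7 ends at 32, Eb ends at 38.
Beat 33 falls within Eb.

Eb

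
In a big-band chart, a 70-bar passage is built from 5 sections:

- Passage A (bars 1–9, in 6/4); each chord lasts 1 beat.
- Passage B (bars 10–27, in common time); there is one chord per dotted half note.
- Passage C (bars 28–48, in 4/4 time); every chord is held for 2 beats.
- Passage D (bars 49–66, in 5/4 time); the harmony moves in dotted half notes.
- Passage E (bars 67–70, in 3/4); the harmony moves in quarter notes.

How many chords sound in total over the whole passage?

A: 9·6 = 54 beats, 54/1 = 54 chords.
B: 18·4 = 72 beats, 72/3 = 24 chords.
C: 21·4 = 84 beats, 84/2 = 42 chords.
D: 18·5 = 90 beats, 90/3 = 30 chords.
E: 4·3 = 12 beats, 12/1 = 12 chords.
Total: 54 + 24 + 42 + 30 + 12 = 162.

162 chords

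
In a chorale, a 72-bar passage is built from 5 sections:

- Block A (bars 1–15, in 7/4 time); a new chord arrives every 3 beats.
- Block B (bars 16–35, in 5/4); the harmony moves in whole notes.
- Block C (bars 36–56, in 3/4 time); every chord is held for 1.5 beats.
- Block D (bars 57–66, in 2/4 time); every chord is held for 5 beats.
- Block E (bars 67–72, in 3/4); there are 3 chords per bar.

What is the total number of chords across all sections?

124 chords

A has 105 beats and chords last 3 each, so 35 chords.
B has 100 beats and chords last 4 each, so 25 chords.
C has 63 beats and chords last 1.5 each, so 42 chords.
D has 20 beats and chords last 5 each, so 4 chords.
E has 18 beats and chords last 1 each, so 18 chords.
Total: 35 + 25 + 42 + 4 + 18 = 124.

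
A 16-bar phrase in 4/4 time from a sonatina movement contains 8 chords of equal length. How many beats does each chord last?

16 bars × 4 beats/bar = 64 beats total.
64 beats ÷ 8 chords = 8 beats per chord.

8 beats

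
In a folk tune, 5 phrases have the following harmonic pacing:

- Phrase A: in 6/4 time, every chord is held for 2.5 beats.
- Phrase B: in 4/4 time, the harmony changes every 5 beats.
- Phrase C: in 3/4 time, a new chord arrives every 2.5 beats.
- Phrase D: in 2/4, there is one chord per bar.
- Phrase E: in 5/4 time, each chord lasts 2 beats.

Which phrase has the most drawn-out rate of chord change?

Phrase B

A: 6/2.5 = 2.4 chords/bar.
B: 4/5 = 0.8 chords/bar.
C: 3/2.5 = 1.2 chords/bar.
D: 2/2 = 1 chord/bar.
E: 5/2 = 2.5 chords/bar.
Slowest is B at 0.8 chords/bar.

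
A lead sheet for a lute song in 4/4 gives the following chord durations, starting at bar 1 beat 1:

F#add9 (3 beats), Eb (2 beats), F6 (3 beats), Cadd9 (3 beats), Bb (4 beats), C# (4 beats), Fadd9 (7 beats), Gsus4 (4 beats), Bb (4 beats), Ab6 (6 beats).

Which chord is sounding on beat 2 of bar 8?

Gsus4

Beat 2 of bar 8 is beat (8−1)×4 + 2 = 30 overall.
Running totals: F#add9 ends at 3, Eb ends at 5, F6 ends at 8, Cadd9 ends at 11, Bb ends at 15, C# ends at 19, Fadd9 ends at 26, Gsus4 ends at 30.
Beat 30 falls within Gsus4.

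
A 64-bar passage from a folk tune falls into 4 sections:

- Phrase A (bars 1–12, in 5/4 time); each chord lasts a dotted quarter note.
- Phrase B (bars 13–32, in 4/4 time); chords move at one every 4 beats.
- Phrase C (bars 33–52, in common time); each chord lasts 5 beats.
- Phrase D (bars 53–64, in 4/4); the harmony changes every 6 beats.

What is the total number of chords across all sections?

A: 12 bars × 5 beats = 60 beats; 1.5 beats/chord → 40 chords.
B: 20 bars × 4 beats = 80 beats; 4 beats/chord → 20 chords.
C: 20 bars × 4 beats = 80 beats; 5 beats/chord → 16 chords.
D: 12 bars × 4 beats = 48 beats; 6 beats/chord → 8 chords.
Total: 40 + 20 + 16 + 8 = 84.

84 chords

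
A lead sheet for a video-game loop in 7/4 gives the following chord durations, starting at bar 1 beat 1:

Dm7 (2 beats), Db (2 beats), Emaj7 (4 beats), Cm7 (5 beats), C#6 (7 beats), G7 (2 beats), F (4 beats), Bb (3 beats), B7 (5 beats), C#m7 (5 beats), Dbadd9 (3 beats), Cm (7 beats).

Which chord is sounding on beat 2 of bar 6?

Beat 2 of bar 6 is beat (6−1)×7 + 2 = 37 overall.
Running totals: Dm7 ends at 2, Db ends at 4, Emaj7 ends at 8, Cm7 ends at 13, C#6 ends at 20, G7 ends at 22, F ends at 26, Bb ends at 29, B7 ends at 34, C#m7 ends at 39.
Beat 37 falls within C#m7.

C#m7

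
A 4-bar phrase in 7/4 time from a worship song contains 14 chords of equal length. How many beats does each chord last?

4 bars × 7 beats/bar = 28 beats total.
28 beats ÷ 14 chords = 2 beats per chord.
(That is a half note.)

2 beats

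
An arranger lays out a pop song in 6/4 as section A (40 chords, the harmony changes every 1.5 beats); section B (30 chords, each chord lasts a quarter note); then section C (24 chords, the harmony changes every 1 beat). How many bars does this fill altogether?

19 bars

A: 40 × 1.5 = 60 beats = 10 bars.
B: 30 × 1 = 30 beats = 5 bars.
C: 24 × 1 = 24 beats = 4 bars.
Total: 10 + 5 + 4 = 19 bars.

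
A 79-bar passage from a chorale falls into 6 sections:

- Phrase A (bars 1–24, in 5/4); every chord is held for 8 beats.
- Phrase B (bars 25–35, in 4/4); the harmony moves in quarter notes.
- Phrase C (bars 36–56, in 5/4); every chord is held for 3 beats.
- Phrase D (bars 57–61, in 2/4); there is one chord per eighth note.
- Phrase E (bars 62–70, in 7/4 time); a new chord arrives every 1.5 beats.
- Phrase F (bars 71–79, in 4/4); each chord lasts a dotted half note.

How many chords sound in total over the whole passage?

168 chords

A: 24·5 = 120 beats, 120/8 = 15 chords.
B: 11·4 = 44 beats, 44/1 = 44 chords.
C: 21·5 = 105 beats, 105/3 = 35 chords.
D: 5·2 = 10 beats, 10/0.5 = 20 chords.
E: 9·7 = 63 beats, 63/1.5 = 42 chords.
F: 9·4 = 36 beats, 36/3 = 12 chords.
Total: 15 + 44 + 35 + 20 + 42 + 12 = 168.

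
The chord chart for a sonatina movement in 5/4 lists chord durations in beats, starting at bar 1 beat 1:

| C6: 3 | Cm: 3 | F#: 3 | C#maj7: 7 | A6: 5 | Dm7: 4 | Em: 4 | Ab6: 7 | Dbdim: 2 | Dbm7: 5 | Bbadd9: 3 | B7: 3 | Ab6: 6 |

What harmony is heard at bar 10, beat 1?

Bbadd9

Beat 1 of bar 10 is beat (10−1)×5 + 1 = 46 overall.
Running totals: C6 ends at 3, Cm ends at 6, F# ends at 9, C#maj7 ends at 16, A6 ends at 21, Dm7 ends at 25, Em ends at 29, Ab6 ends at 36, Dbdim ends at 38, Dbm7 ends at 43, Bbadd9 ends at 46.
Beat 46 falls within Bbadd9.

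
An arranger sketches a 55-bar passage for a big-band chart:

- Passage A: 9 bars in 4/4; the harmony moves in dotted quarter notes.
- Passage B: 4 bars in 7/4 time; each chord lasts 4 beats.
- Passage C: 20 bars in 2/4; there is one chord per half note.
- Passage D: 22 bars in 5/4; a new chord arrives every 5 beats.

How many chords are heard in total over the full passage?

73 chords

A has 36 beats and chords last 1.5 each, so 24 chords.
B has 28 beats and chords last 4 each, so 7 chords.
C has 40 beats and chords last 2 each, so 20 chords.
D has 110 beats and chords last 5 each, so 22 chords.
Total: 24 + 7 + 20 + 22 = 73.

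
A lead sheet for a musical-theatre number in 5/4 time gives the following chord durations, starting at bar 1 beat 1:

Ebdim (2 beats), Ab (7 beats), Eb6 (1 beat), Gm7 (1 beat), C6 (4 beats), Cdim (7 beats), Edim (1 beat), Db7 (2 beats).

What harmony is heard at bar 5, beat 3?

Edim

Beat 3 of bar 5 is beat (5−1)×5 + 3 = 23 overall.
Running totals: Ebdim ends at 2, Ab ends at 9, Eb6 ends at 10, Gm7 ends at 11, C6 ends at 15, Cdim ends at 22, Edim ends at 23.
Beat 23 falls within Edim.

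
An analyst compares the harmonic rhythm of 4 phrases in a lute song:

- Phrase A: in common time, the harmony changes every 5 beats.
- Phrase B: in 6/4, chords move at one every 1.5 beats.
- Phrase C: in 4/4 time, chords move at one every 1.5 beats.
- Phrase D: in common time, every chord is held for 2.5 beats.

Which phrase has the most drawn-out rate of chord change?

Phrase A

A: 4/5 = 0.8 chords/bar.
B: 6/1.5 = 4 chords/bar.
C: 4/1.5 = 8/3 chords/bar.
D: 4/2.5 = 1.6 chords/bar.
Slowest is A at 0.8 chords/bar.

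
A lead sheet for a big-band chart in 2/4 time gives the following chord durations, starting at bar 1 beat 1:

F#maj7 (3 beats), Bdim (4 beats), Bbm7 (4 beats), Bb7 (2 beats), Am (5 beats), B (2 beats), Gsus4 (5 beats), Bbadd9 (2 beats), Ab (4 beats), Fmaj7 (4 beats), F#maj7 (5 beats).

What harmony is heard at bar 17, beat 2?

Fmaj7

Beat 2 of bar 17 is beat (17−1)×2 + 2 = 34 overall.
Running totals: F#maj7 ends at 3, Bdim ends at 7, Bbm7 ends at 11, Bb7 ends at 13, Am ends at 18, B ends at 20, Gsus4 ends at 25, Bbadd9 ends at 27, Ab ends at 31, Fmaj7 ends at 35.
Beat 34 falls within Fmaj7.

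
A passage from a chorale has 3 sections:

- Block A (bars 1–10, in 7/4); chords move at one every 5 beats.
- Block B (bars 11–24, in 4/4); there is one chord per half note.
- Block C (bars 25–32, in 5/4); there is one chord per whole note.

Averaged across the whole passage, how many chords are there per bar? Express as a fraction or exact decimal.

A: 10 × 7 = 70 beats ÷ 5 = 14 chords.
B: 14 × 4 = 56 beats ÷ 2 = 28 chords.
C: 8 × 5 = 40 beats ÷ 4 = 10 chords.
Overall: 52 chords over 32 bars → 52/32 = 1.625 chords per bar.

1.625 chords per bar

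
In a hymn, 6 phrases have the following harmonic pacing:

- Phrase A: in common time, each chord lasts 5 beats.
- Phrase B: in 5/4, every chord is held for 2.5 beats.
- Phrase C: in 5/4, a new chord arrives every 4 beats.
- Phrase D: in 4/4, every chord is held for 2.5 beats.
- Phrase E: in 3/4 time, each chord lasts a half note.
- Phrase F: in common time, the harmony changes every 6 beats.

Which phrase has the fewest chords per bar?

Phrase F

A: 4 beats/bar ÷ 5 beats/chord = 0.8 chords/bar.
B: 5 beats/bar ÷ 2.5 beats/chord = 2 chords/bar.
C: 5 beats/bar ÷ 4 beats/chord = 1.25 chords/bar.
D: 4 beats/bar ÷ 2.5 beats/chord = 1.6 chords/bar.
E: 3 beats/bar ÷ 2 beats/chord = 1.5 chords/bar.
F: 4 beats/bar ÷ 6 beats/chord = 2/3 chords/bar.
Slowest is F at 2/3 chords/bar.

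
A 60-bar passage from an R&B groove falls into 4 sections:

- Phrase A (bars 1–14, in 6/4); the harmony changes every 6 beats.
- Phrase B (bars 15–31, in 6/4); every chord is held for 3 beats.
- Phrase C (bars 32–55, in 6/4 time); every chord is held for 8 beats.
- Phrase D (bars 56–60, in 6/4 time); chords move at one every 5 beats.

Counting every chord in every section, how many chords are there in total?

A: 14 bars × 6 beats = 84 beats; 6 beats/chord → 14 chords.
B: 17 bars × 6 beats = 102 beats; 3 beats/chord → 34 chords.
C: 24 bars × 6 beats = 144 beats; 8 beats/chord → 18 chords.
D: 5 bars × 6 beats = 30 beats; 5 beats/chord → 6 chords.
Total: 14 + 34 + 18 + 6 = 72.

72 chords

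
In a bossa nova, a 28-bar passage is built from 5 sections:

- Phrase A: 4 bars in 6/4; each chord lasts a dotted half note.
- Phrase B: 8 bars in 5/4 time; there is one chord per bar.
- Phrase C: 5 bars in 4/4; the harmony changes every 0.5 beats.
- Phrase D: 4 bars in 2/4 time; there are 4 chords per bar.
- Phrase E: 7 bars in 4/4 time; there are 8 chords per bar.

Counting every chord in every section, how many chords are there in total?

A has 24 beats and chords last 3 each, so 8 chords.
B has 40 beats and chords last 5 each, so 8 chords.
C has 20 beats and chords last 0.5 each, so 40 chords.
D has 8 beats and chords last 0.5 each, so 16 chords.
E has 28 beats and chords last 0.5 each, so 56 chords.
Total: 8 + 8 + 40 + 16 + 56 = 128.

128 chords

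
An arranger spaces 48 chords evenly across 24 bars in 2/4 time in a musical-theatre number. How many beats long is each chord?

24 bars × 2 beats/bar = 48 beats total.
48 beats ÷ 48 chords = 1 beats per chord.
(That is a quarter note.)

1 beat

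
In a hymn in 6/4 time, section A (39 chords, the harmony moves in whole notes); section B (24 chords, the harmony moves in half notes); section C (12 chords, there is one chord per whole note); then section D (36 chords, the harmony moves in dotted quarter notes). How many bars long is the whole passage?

A: 39 × 4 = 156 beats = 26 bars.
B: 24 × 2 = 48 beats = 8 bars.
C: 12 × 4 = 48 beats = 8 bars.
D: 36 × 1.5 = 54 beats = 9 bars.
Total: 26 + 8 + 8 + 9 = 51 bars.

51 bars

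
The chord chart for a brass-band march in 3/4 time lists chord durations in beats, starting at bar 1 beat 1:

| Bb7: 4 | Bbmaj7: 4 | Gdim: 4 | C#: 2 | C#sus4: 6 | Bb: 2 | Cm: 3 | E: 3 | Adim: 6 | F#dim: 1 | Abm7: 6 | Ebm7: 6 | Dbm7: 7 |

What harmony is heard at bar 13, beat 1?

Beat 1 of bar 13 is beat (13−1)×3 + 1 = 37 overall.
Running totals: Bb7 ends at 4, Bbmaj7 ends at 8, Gdim ends at 12, C# ends at 14, C#sus4 ends at 20, Bb ends at 22, Cm ends at 25, E ends at 28, Adim ends at 34, F#dim ends at 35, Abm7 ends at 41.
Beat 37 falls within Abm7.

Abm7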